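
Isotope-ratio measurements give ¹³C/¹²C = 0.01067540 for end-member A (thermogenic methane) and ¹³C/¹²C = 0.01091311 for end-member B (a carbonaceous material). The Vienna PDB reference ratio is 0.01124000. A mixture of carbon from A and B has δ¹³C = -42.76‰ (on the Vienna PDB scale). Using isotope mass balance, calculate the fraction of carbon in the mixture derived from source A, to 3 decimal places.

δ_A = (0.01067540/0.01124000 − 1)×1000 = (0.949769 − 1)×1000 = -50.231‰
δ_B = (0.01091311/0.01124000 − 1)×1000 = (0.970917 − 1)×1000 = -29.083‰
f_A = (δ_mix − δ_B)/(δ_A − δ_B) = (-42.76 − (-29.083))/(-50.231 − (-29.083))
f_A = -13.677 / -21.149 = 0.6467

0.647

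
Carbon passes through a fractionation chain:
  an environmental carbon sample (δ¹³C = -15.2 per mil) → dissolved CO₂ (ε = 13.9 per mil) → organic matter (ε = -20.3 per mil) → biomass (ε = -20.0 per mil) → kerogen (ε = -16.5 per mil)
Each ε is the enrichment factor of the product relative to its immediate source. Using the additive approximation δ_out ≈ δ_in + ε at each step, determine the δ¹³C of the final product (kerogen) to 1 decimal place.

-58.1 per mil

step 1: δ ≈ -15.2 + (13.9) = -1.3 per mil
step 2: δ ≈ -1.3 + (-20.3) = -21.6 per mil
step 3: δ ≈ -21.6 + (-20.0) = -41.6 per mil
step 4: δ ≈ -41.6 + (-16.5) = -58.1 per mil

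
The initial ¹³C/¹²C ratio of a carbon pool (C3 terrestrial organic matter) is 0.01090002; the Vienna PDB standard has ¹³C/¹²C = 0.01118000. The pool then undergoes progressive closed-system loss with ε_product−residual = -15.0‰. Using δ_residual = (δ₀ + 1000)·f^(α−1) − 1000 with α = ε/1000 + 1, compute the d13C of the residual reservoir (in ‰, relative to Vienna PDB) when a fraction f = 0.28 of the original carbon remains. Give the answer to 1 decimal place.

-6.2‰

δ₀ = (0.01090002/0.01118000 − 1)×1000 = (0.974957 − 1)×1000 = -25.043‰
α − 1 = ε/1000 = -0.0150
f^(α−1) = 0.28^(-0.0150) = 1.019278
δ_res = (-25.043 + 1000) × 1.019278 − 1000 = 993.752 − 1000 = -6.25‰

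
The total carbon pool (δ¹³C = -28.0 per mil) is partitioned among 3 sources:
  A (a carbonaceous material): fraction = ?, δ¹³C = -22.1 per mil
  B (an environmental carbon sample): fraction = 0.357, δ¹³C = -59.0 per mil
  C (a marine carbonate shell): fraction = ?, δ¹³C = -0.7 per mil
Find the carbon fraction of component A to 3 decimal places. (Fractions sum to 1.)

Let f_A and f_C be the unknown fractions; fractions sum to 1 so f_A + f_C = 0.643.
Mass balance: Σ fᵢ·δᵢ = δ_bulk ⇒ f_A·(-22.1) + f_C·(-0.7) = -28.0 − (-21.063) = -6.937
Substitute f_C = 0.643 − f_A:
f_A·(-22.1 − -0.7) = -6.937 − 0.643×(-0.7) = -6.487
f_A = -6.487 / -21.4 = 0.3031

0.303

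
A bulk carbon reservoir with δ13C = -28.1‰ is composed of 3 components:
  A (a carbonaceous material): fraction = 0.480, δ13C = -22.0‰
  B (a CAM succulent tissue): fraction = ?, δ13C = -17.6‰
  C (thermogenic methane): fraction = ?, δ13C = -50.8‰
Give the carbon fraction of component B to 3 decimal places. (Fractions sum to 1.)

0.267

Let f_B and f_C be the unknown fractions; fractions sum to 1 so f_B + f_C = 0.520.
Mass balance: Σ fᵢ·δᵢ = δ_bulk ⇒ f_B·(-17.6) + f_C·(-50.8) = -28.1 − (-10.560) = -17.540
Substitute f_C = 0.520 − f_B:
f_B·(-17.6 − -50.8) = -17.540 − 0.520×(-50.8) = 8.876
f_B = 8.876 / 33.2 = 0.2673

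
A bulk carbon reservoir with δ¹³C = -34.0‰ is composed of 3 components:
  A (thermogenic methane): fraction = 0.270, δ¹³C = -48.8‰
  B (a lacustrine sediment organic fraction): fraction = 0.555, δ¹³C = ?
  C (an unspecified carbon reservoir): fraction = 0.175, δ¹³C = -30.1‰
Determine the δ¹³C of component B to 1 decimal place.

-28.0‰

Isotope mass balance: δ_bulk = Σ fᵢ·δᵢ.
-34.0 = 0.270×(-48.8) + 0.555×δ_B + 0.175×(-30.1)
0.555·δ_B = -34.0 − (-18.444) = -15.556
δ_B = -15.556 / 0.555 = -28.03‰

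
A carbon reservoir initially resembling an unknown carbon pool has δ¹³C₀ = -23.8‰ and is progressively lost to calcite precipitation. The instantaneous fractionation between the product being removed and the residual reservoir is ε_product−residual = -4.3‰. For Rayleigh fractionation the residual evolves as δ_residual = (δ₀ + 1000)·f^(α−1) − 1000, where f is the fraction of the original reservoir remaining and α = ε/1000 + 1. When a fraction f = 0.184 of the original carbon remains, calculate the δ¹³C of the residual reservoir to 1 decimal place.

Rayleigh residual: δ_res = (δ₀ + 1000)·f^(α−1) − 1000
α = ε/1000 + 1 = 0.99570, so α − 1 = -0.00430
f^(α−1) = 0.184^(-0.00430) = 1.007306
δ_res = (-23.8 + 1000) × 1.007306 − 1000 = 983.332 − 1000 = -16.67‰

-16.7‰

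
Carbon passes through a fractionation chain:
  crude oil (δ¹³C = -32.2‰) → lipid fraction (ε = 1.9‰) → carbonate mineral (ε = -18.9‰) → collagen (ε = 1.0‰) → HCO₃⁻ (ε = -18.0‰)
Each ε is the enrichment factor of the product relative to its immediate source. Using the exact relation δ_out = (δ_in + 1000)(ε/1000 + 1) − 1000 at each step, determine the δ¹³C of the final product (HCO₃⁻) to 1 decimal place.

-64.9‰

step 1: δ = (-32.20 + 1000)·(1.9/1000 + 1) − 1000 = -30.36‰
step 2: δ = (-30.36 + 1000)·(-18.9/1000 + 1) − 1000 = -48.69‰
step 3: δ = (-48.69 + 1000)·(1.0/1000 + 1) − 1000 = -47.74‰
step 4: δ = (-47.74 + 1000)·(-18.0/1000 + 1) − 1000 = -64.88‰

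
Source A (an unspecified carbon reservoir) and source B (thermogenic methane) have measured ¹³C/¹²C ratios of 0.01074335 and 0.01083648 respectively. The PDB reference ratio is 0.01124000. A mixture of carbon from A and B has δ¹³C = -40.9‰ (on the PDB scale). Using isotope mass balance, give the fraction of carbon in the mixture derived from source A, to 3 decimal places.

0.603

δ_A = (0.01074335/0.01124000 − 1)×1000 = (0.955814 − 1)×1000 = -44.186‰
δ_B = (0.01083648/0.01124000 − 1)×1000 = (0.964100 − 1)×1000 = -35.900‰
f_A = (δ_mix − δ_B)/(δ_A − δ_B) = (-40.9 − (-35.900))/(-44.186 − (-35.900))
f_A = -5.000 / -8.286 = 0.6034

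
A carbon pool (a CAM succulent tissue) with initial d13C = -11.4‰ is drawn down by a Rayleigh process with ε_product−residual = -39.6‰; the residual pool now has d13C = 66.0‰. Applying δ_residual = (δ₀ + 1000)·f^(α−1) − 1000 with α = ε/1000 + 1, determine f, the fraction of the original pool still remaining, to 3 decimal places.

α − 1 = ε/1000 = -0.0396
(δ_res + 1000)/(δ₀ + 1000) = (66.0 + 1000)/(-11.4 + 1000) = 1066.0/988.6 = 1.078293
f = 1.078293^(1/-0.0396) = exp(ln(1.078293)/-0.0396) = exp(0.07538/-0.0396)
f = exp(-1.9035) = 0.1490

0.149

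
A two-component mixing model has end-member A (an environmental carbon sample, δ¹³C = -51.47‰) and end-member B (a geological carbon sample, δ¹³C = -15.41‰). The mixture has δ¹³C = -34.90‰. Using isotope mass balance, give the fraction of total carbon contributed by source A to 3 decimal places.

0.540

δ_mix = f_A·δ_A + (1 − f_A)·δ_B  ⇒  f_A = (δ_mix − δ_B)/(δ_A − δ_B)
f_A = (-34.90 − (-15.41)) / (-51.47 − (-15.41))
f_A = -19.49 / -36.06 = 0.5405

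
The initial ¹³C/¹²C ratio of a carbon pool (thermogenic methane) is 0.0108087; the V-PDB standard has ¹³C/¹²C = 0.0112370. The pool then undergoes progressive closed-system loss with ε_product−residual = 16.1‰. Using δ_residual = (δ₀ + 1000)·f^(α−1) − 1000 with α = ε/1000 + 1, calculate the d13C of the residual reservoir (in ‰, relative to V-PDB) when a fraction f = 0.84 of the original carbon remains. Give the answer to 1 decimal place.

-40.8‰

δ₀ = (0.0108087/0.0112370 − 1)×1000 = (0.961885 − 1)×1000 = -38.115‰
α − 1 = ε/1000 = 0.0161
f^(α−1) = 0.84^(0.0161) = 0.997197
δ_res = (-38.115 + 1000) × 0.997197 − 1000 = 959.189 − 1000 = -40.81‰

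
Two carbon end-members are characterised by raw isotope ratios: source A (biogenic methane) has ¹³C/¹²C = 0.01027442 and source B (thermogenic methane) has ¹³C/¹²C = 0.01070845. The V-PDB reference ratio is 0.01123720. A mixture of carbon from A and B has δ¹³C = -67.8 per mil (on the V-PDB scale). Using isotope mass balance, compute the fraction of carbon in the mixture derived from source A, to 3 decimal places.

δ_A = (0.01027442/0.01123720 − 1)×1000 = (0.914322 − 1)×1000 = -85.678 per mil
δ_B = (0.01070845/0.01123720 − 1)×1000 = (0.952946 − 1)×1000 = -47.054 per mil
f_A = (δ_mix − δ_B)/(δ_A − δ_B) = (-67.8 − (-47.054))/(-85.678 − (-47.054))
f_A = -20.746 / -38.624 = 0.5371

0.537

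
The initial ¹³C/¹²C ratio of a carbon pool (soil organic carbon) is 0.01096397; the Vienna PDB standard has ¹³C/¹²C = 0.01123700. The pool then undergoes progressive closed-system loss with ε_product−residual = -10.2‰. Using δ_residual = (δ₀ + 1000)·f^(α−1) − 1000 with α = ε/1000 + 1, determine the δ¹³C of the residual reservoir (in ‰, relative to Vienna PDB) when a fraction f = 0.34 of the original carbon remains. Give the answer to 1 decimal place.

δ₀ = (0.01096397/0.01123700 − 1)×1000 = (0.975703 − 1)×1000 = -24.297‰
α − 1 = ε/1000 = -0.0102
f^(α−1) = 0.34^(-0.0102) = 1.011065
δ_res = (-24.297 + 1000) × 1.011065 − 1000 = 986.498 − 1000 = -13.50‰

-13.5‰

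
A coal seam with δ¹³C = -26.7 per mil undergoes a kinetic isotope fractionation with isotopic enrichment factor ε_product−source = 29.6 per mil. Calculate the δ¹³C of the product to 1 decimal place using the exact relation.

Exactly, δ_product = (δ_source + 1000)·(ε/1000 + 1) − 1000.
δ_product = (-26.7 + 1000) × (29.6/1000 + 1) − 1000
δ_product = 2.11 per mil

2.1 per mil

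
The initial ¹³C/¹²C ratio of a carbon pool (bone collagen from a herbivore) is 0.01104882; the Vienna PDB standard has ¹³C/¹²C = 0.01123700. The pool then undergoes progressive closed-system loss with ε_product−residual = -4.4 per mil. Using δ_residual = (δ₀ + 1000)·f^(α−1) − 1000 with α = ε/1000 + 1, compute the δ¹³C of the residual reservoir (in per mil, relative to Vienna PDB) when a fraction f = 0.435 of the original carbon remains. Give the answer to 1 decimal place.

-13.1 per mil

δ₀ = (0.01104882/0.01123700 − 1)×1000 = (0.983254 − 1)×1000 = -16.746 per mil
α − 1 = ε/1000 = -0.0044
f^(α−1) = 0.435^(-0.0044) = 1.003669
δ_res = (-16.746 + 1000) × 1.003669 − 1000 = 986.861 − 1000 = -13.14 per mil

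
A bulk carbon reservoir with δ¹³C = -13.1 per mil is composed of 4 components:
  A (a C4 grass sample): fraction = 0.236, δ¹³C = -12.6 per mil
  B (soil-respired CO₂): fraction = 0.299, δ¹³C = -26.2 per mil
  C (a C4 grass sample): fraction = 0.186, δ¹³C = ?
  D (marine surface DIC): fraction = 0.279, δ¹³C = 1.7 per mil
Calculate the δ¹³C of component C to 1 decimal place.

Isotope mass balance: δ_bulk = Σ fᵢ·δᵢ.
-13.1 = 0.236×(-12.6) + 0.299×(-26.2) + 0.186×δ_C + 0.279×(1.7)
0.186·δ_C = -13.1 − (-10.333) = -2.767
δ_C = -2.767 / 0.186 = -14.88 per mil

-14.9 per mil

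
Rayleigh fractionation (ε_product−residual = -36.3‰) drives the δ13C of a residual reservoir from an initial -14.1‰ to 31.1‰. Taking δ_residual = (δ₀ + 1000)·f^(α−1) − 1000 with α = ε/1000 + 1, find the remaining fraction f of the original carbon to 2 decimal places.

0.29

α − 1 = ε/1000 = -0.0363
(δ_res + 1000)/(δ₀ + 1000) = (31.1 + 1000)/(-14.1 + 1000) = 1031.1/985.9 = 1.045846
f = 1.045846^(1/-0.0363) = exp(ln(1.045846)/-0.0363) = exp(0.04483/-0.0363)
f = exp(-1.2349) = 0.2909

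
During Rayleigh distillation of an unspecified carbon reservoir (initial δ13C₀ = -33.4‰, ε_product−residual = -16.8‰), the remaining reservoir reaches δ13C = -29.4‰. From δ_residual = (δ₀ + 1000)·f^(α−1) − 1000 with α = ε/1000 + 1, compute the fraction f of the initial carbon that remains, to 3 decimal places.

0.782

α − 1 = ε/1000 = -0.0168
(δ_res + 1000)/(δ₀ + 1000) = (-29.4 + 1000)/(-33.4 + 1000) = 970.6/966.6 = 1.004138
f = 1.004138^(1/-0.0168) = exp(ln(1.004138)/-0.0168) = exp(0.00413/-0.0168)
f = exp(-0.2458) = 0.7821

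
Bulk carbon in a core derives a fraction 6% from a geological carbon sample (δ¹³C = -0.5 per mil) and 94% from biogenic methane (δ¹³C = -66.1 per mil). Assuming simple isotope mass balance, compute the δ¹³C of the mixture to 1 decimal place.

-62.2 per mil

δ_mix = f_A·δ_A + f_B·δ_B
δ_mix = 0.06 × (-0.5) + 0.94 × (-66.1)
δ_mix = -0.03 + -62.13 = -62.16 per mil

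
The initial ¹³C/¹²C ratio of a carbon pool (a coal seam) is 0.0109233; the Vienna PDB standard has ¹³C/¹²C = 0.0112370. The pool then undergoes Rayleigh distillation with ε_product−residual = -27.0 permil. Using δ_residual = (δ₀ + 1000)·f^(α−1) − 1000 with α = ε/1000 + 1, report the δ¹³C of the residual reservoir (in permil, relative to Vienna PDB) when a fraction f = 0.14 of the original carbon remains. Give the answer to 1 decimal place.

25.1 permil

δ₀ = (0.0109233/0.0112370 − 1)×1000 = (0.972083 − 1)×1000 = -27.917 permil
α − 1 = ε/1000 = -0.0270
f^(α−1) = 0.14^(-0.0270) = 1.054519
δ_res = (-27.917 + 1000) × 1.054519 − 1000 = 1025.081 − 1000 = 25.08 permil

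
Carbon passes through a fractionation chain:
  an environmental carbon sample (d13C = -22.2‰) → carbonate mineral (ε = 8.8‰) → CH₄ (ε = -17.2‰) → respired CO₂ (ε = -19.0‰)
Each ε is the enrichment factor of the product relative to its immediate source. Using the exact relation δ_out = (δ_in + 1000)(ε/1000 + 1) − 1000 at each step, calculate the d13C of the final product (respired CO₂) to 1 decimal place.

step 1: δ = (-22.20 + 1000)·(8.8/1000 + 1) − 1000 = -13.60‰
step 2: δ = (-13.60 + 1000)·(-17.2/1000 + 1) − 1000 = -30.56‰
step 3: δ = (-30.56 + 1000)·(-19.0/1000 + 1) − 1000 = -48.98‰

-49.0‰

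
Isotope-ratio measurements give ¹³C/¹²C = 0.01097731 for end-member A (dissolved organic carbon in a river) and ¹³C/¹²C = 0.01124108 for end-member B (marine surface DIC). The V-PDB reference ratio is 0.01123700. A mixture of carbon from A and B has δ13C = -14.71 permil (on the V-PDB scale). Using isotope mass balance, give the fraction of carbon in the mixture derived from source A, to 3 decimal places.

0.642

δ_A = (0.01097731/0.01123700 − 1)×1000 = (0.976890 − 1)×1000 = -23.110 permil
δ_B = (0.01124108/0.01123700 − 1)×1000 = (1.000363 − 1)×1000 = 0.363 permil
f_A = (δ_mix − δ_B)/(δ_A − δ_B) = (-14.71 − (0.363))/(-23.110 − (0.363))
f_A = -15.073 / -23.473 = 0.6421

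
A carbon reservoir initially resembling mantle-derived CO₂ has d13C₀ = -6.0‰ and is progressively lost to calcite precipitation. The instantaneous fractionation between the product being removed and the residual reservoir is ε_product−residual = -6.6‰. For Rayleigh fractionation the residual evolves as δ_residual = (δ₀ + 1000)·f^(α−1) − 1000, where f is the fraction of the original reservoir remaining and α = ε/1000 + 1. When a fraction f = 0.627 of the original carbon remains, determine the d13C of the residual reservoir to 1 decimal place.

-2.9‰

Rayleigh residual: δ_res = (δ₀ + 1000)·f^(α−1) − 1000
α = ε/1000 + 1 = 0.99340, so α − 1 = -0.00660
f^(α−1) = 0.627^(-0.00660) = 1.003086
δ_res = (-6.0 + 1000) × 1.003086 − 1000 = 997.067 − 1000 = -2.93‰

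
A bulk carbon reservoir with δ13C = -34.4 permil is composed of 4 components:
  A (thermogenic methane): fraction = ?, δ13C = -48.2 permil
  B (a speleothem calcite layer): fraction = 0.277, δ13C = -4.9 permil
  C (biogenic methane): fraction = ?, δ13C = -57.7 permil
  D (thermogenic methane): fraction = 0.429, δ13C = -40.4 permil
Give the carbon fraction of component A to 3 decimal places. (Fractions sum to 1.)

0.132

Let f_A and f_C be the unknown fractions; fractions sum to 1 so f_A + f_C = 0.294.
Mass balance: Σ fᵢ·δᵢ = δ_bulk ⇒ f_A·(-48.2) + f_C·(-57.7) = -34.4 − (-18.689) = -15.711
Substitute f_C = 0.294 − f_A:
f_A·(-48.2 − -57.7) = -15.711 − 0.294×(-57.7) = 1.253
f_A = 1.253 / 9.5 = 0.1319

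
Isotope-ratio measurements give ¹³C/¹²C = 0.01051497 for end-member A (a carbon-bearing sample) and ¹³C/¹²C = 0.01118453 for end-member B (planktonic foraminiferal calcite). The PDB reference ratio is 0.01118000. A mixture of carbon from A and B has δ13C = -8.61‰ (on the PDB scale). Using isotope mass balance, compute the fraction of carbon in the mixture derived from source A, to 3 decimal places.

0.151

δ_A = (0.01051497/0.01118000 − 1)×1000 = (0.940516 − 1)×1000 = -59.484‰
δ_B = (0.01118453/0.01118000 − 1)×1000 = (1.000405 − 1)×1000 = 0.405‰
f_A = (δ_mix − δ_B)/(δ_A − δ_B) = (-8.61 − (0.405))/(-59.484 − (0.405))
f_A = -9.015 / -59.889 = 0.1505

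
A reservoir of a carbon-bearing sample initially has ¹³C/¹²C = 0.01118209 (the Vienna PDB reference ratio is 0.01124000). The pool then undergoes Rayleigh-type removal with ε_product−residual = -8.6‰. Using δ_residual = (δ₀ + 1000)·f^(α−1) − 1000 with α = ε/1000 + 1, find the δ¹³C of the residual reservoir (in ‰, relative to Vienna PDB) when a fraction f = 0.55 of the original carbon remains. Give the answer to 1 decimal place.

0.0‰

δ₀ = (0.01118209/0.01124000 − 1)×1000 = (0.994848 − 1)×1000 = -5.152‰
α − 1 = ε/1000 = -0.0086
f^(α−1) = 0.55^(-0.0086) = 1.005155
δ_res = (-5.152 + 1000) × 1.005155 − 1000 = 999.976 − 1000 = -0.02‰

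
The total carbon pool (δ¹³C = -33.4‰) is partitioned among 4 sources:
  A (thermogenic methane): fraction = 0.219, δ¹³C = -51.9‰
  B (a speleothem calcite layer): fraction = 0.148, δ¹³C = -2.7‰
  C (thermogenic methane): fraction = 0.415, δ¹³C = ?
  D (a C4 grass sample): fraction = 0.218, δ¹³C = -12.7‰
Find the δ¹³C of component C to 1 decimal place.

-45.5‰

Isotope mass balance: δ_bulk = Σ fᵢ·δᵢ.
-33.4 = 0.219×(-51.9) + 0.148×(-2.7) + 0.415×δ_C + 0.218×(-12.7)
0.415·δ_C = -33.4 − (-14.534) = -18.866
δ_C = -18.866 / 0.415 = -45.46‰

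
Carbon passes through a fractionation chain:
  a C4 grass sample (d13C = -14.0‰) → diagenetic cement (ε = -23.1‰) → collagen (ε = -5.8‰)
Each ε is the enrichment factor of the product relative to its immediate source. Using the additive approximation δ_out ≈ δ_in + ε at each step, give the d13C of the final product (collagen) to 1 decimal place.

step 1: δ ≈ -14.0 + (-23.1) = -37.1‰
step 2: δ ≈ -37.1 + (-5.8) = -42.9‰

-42.9‰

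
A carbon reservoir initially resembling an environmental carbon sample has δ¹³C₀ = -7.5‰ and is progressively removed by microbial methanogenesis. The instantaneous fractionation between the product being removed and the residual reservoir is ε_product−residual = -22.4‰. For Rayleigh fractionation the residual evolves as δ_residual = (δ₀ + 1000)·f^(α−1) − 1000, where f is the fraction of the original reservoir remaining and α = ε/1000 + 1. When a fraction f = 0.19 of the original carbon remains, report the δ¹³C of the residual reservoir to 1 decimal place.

Rayleigh residual: δ_res = (δ₀ + 1000)·f^(α−1) − 1000
α = ε/1000 + 1 = 0.97760, so α − 1 = -0.02240
f^(α−1) = 0.19^(-0.02240) = 1.037901
δ_res = (-7.5 + 1000) × 1.037901 − 1000 = 1030.117 − 1000 = 30.12‰

30.1‰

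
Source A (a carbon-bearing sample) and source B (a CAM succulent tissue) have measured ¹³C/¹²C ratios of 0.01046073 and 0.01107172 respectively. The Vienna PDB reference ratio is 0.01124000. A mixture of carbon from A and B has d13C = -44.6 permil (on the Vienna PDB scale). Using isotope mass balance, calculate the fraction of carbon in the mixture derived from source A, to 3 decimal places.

0.545

δ_A = (0.01046073/0.01124000 − 1)×1000 = (0.930670 − 1)×1000 = -69.330 permil
δ_B = (0.01107172/0.01124000 − 1)×1000 = (0.985028 − 1)×1000 = -14.972 permil
f_A = (δ_mix − δ_B)/(δ_A − δ_B) = (-44.6 − (-14.972))/(-69.330 − (-14.972))
f_A = -29.628 / -54.359 = 0.5451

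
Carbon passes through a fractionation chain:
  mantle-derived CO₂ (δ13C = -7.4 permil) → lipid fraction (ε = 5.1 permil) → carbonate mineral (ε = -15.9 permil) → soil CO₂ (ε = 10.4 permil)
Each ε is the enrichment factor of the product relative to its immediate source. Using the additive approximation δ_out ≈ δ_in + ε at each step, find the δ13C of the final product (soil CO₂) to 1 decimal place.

step 1: δ ≈ -7.4 + (5.1) = -2.3 permil
step 2: δ ≈ -2.3 + (-15.9) = -18.2 permil
step 3: δ ≈ -18.2 + (10.4) = -7.8 permil

-7.8 permil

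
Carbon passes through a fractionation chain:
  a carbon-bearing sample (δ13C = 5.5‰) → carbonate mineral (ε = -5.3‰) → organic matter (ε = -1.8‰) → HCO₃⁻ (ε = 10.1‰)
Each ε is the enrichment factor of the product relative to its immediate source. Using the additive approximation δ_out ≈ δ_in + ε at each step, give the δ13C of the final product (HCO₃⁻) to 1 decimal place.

step 1: δ ≈ 5.5 + (-5.3) = 0.2‰
step 2: δ ≈ 0.2 + (-1.8) = -1.6‰
step 3: δ ≈ -1.6 + (10.1) = 8.5‰

8.5‰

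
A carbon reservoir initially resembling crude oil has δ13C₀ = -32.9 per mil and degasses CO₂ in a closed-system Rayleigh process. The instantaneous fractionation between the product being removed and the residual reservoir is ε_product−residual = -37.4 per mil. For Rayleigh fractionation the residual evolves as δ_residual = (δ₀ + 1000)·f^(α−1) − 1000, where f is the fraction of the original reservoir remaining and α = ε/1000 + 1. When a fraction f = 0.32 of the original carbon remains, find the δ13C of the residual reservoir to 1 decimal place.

9.2 per mil

Rayleigh residual: δ_res = (δ₀ + 1000)·f^(α−1) − 1000
α = ε/1000 + 1 = 0.96260, so α − 1 = -0.03740
f^(α−1) = 0.32^(-0.03740) = 1.043536
δ_res = (-32.9 + 1000) × 1.043536 − 1000 = 1009.204 − 1000 = 9.20 per mil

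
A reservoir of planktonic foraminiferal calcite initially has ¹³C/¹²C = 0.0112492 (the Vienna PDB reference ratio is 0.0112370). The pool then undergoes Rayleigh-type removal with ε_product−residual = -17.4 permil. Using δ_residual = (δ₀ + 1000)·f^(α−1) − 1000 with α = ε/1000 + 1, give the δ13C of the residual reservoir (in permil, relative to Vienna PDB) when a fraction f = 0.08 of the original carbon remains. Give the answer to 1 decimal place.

46.1 permil

δ₀ = (0.0112492/0.0112370 − 1)×1000 = (1.001086 − 1)×1000 = 1.086 permil
α − 1 = ε/1000 = -0.0174
f^(α−1) = 0.08^(-0.0174) = 1.044928
δ_res = (1.086 + 1000) × 1.044928 − 1000 = 1046.062 − 1000 = 46.06 permil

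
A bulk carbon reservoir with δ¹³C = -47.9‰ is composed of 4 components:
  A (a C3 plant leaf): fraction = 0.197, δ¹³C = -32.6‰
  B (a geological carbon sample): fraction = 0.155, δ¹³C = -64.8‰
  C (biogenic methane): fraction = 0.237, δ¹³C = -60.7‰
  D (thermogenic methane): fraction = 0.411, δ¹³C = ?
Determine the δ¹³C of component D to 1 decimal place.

Isotope mass balance: δ_bulk = Σ fᵢ·δᵢ.
-47.9 = 0.197×(-32.6) + 0.155×(-64.8) + 0.237×(-60.7) + 0.411×δ_D
0.411·δ_D = -47.9 − (-30.852) = -17.048
δ_D = -17.048 / 0.411 = -41.48‰

-41.5‰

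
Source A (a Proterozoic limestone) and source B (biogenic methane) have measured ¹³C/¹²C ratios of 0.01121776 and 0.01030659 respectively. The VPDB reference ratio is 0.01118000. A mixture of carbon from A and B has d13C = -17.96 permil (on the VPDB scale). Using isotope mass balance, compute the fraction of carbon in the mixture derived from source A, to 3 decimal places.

δ_A = (0.01121776/0.01118000 − 1)×1000 = (1.003377 − 1)×1000 = 3.377 permil
δ_B = (0.01030659/0.01118000 − 1)×1000 = (0.921877 − 1)×1000 = -78.123 permil
f_A = (δ_mix − δ_B)/(δ_A − δ_B) = (-17.96 − (-78.123))/(3.377 − (-78.123))
f_A = 60.163 / 81.500 = 0.7382

0.738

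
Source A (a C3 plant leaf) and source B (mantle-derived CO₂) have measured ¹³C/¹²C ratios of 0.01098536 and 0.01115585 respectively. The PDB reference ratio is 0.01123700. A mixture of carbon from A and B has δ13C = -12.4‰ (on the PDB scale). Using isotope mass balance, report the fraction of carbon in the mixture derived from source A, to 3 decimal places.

δ_A = (0.01098536/0.01123700 − 1)×1000 = (0.977606 − 1)×1000 = -22.394‰
δ_B = (0.01115585/0.01123700 − 1)×1000 = (0.992778 − 1)×1000 = -7.222‰
f_A = (δ_mix − δ_B)/(δ_A − δ_B) = (-12.4 − (-7.222))/(-22.394 − (-7.222))
f_A = -5.178 / -15.172 = 0.3413

0.341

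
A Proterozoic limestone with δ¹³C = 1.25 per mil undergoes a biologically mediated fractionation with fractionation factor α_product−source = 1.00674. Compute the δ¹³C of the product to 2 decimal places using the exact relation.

8.00 per mil

δ_product = (δ_source + 1000)·α − 1000
δ_product = (1.25 + 1000) × 1.00674 − 1000
δ_product = 1007.998 − 1000 = 7.998 per mil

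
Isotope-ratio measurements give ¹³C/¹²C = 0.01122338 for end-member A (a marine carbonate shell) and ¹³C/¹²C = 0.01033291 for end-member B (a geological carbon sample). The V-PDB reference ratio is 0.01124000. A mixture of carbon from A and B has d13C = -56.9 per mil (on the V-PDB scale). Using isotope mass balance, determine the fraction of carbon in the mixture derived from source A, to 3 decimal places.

δ_A = (0.01122338/0.01124000 − 1)×1000 = (0.998521 − 1)×1000 = -1.479 per mil
δ_B = (0.01033291/0.01124000 − 1)×1000 = (0.919298 − 1)×1000 = -80.702 per mil
f_A = (δ_mix − δ_B)/(δ_A − δ_B) = (-56.9 − (-80.702))/(-1.479 − (-80.702))
f_A = 23.802 / 79.223 = 0.3004

0.300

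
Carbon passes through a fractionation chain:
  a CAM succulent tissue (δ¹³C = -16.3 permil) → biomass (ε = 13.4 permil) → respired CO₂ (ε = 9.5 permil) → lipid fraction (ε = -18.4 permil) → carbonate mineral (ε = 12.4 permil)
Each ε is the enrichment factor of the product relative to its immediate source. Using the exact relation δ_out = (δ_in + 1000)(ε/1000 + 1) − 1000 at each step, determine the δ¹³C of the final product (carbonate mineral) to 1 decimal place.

0.1 permil

step 1: δ = (-16.30 + 1000)·(13.4/1000 + 1) − 1000 = -3.12 permil
step 2: δ = (-3.12 + 1000)·(9.5/1000 + 1) − 1000 = 6.35 permil
step 3: δ = (6.35 + 1000)·(-18.4/1000 + 1) − 1000 = -12.16 permil
step 4: δ = (-12.16 + 1000)·(12.4/1000 + 1) − 1000 = 0.08 permil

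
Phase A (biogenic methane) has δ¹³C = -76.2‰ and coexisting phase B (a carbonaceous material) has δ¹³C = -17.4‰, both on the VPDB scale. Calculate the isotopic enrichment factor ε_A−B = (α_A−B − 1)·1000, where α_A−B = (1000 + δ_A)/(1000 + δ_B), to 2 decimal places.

α_A−B = (1000 + -76.2) / (1000 + -17.4) = 923.8 / 982.6 = 0.940159
ε_A−B = (0.940159 − 1) × 1000 = -59.841‰
(The approximation ε ≈ δ_A − δ_B would give -58.8‰.)

-59.84‰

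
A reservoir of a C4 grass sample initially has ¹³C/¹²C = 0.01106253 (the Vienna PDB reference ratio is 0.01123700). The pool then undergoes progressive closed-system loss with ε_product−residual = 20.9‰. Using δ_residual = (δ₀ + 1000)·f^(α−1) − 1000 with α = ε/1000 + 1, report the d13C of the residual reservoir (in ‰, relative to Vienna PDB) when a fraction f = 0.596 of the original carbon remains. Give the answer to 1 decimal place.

-26.1‰

δ₀ = (0.01106253/0.01123700 − 1)×1000 = (0.984474 − 1)×1000 = -15.526‰
α − 1 = ε/1000 = 0.0209
f^(α−1) = 0.596^(0.0209) = 0.989242
δ_res = (-15.526 + 1000) × 0.989242 − 1000 = 973.883 − 1000 = -26.12‰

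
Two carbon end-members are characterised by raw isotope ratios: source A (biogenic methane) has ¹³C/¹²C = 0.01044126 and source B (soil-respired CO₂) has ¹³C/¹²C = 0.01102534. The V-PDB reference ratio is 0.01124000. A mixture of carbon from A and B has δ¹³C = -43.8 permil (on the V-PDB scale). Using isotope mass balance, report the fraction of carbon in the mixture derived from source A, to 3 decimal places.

0.475

δ_A = (0.01044126/0.01124000 − 1)×1000 = (0.928938 − 1)×1000 = -71.062 permil
δ_B = (0.01102534/0.01124000 − 1)×1000 = (0.980902 − 1)×1000 = -19.098 permil
f_A = (δ_mix − δ_B)/(δ_A − δ_B) = (-43.8 − (-19.098))/(-71.062 − (-19.098))
f_A = -24.702 / -51.964 = 0.4754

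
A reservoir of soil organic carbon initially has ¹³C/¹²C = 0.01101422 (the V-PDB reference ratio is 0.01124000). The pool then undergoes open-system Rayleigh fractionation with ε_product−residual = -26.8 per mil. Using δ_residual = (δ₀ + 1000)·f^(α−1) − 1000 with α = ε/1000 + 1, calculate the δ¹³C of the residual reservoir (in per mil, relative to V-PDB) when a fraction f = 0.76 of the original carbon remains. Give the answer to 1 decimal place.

δ₀ = (0.01101422/0.01124000 − 1)×1000 = (0.979913 − 1)×1000 = -20.087 per mil
α − 1 = ε/1000 = -0.0268
f^(α−1) = 0.76^(-0.0268) = 1.007382
δ_res = (-20.087 + 1000) × 1.007382 − 1000 = 987.147 − 1000 = -12.85 per mil

-12.9 per mil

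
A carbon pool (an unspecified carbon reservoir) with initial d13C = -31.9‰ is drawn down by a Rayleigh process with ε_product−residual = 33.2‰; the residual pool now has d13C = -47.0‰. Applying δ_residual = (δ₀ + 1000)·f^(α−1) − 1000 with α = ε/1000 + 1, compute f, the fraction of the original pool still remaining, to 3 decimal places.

α − 1 = ε/1000 = 0.0332
(δ_res + 1000)/(δ₀ + 1000) = (-47.0 + 1000)/(-31.9 + 1000) = 953.0/968.1 = 0.984402
f = 0.984402^(1/0.0332) = exp(ln(0.984402)/0.0332) = exp(-0.01572/0.0332)
f = exp(-0.4735) = 0.6228

0.623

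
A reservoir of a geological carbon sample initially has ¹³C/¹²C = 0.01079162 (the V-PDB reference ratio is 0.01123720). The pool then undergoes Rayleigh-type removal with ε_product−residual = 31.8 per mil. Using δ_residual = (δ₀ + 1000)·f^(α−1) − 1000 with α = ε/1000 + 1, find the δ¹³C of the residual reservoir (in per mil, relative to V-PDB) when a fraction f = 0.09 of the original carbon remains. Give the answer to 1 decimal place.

δ₀ = (0.01079162/0.01123720 − 1)×1000 = (0.960348 − 1)×1000 = -39.652 per mil
α − 1 = ε/1000 = 0.0318
f^(α−1) = 0.09^(0.0318) = 0.926286
δ_res = (-39.652 + 1000) × 0.926286 − 1000 = 889.556 − 1000 = -110.44 per mil

-110.4 per mil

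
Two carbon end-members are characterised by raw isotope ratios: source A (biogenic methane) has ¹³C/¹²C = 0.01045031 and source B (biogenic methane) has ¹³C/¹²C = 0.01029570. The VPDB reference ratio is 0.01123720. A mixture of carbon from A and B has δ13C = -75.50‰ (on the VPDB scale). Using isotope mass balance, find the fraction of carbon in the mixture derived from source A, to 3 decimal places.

δ_A = (0.01045031/0.01123720 − 1)×1000 = (0.929975 − 1)×1000 = -70.025‰
δ_B = (0.01029570/0.01123720 − 1)×1000 = (0.916216 − 1)×1000 = -83.784‰
f_A = (δ_mix − δ_B)/(δ_A − δ_B) = (-75.50 − (-83.784))/(-70.025 − (-83.784))
f_A = 8.284 / 13.759 = 0.6021

0.602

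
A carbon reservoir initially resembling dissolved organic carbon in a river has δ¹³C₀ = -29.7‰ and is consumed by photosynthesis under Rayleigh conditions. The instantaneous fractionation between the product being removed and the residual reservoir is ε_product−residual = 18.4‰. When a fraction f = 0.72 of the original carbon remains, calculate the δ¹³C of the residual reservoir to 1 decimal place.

-35.5‰

Rayleigh residual: δ_res = (δ₀ + 1000)·f^(α−1) − 1000
α = ε/1000 + 1 = 1.01840, so α − 1 = 0.01840
f^(α−1) = 0.72^(0.01840) = 0.993974
δ_res = (-29.7 + 1000) × 0.993974 − 1000 = 964.453 − 1000 = -35.55‰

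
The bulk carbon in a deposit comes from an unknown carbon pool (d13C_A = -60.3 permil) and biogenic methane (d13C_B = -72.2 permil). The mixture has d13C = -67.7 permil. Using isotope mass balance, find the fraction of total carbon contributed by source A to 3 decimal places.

0.378

δ_mix = f_A·δ_A + (1 − f_A)·δ_B  ⇒  f_A = (δ_mix − δ_B)/(δ_A − δ_B)
f_A = (-67.7 − (-72.2)) / (-60.3 − (-72.2))
f_A = 4.5 / 11.9 = 0.3782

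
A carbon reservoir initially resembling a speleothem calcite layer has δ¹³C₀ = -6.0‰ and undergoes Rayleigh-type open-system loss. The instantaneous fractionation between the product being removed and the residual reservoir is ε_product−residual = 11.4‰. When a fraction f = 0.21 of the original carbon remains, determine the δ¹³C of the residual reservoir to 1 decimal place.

-23.5‰

Rayleigh residual: δ_res = (δ₀ + 1000)·f^(α−1) − 1000
α = ε/1000 + 1 = 1.01140, so α − 1 = 0.01140
f^(α−1) = 0.21^(0.01140) = 0.982366
δ_res = (-6.0 + 1000) × 0.982366 − 1000 = 976.472 − 1000 = -23.53‰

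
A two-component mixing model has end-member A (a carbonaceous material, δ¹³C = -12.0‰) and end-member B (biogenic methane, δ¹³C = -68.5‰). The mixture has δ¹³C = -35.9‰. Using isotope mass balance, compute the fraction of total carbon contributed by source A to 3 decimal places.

δ_mix = f_A·δ_A + (1 − f_A)·δ_B  ⇒  f_A = (δ_mix − δ_B)/(δ_A − δ_B)
f_A = (-35.9 − (-68.5)) / (-12.0 − (-68.5))
f_A = 32.6 / 56.5 = 0.5770

0.577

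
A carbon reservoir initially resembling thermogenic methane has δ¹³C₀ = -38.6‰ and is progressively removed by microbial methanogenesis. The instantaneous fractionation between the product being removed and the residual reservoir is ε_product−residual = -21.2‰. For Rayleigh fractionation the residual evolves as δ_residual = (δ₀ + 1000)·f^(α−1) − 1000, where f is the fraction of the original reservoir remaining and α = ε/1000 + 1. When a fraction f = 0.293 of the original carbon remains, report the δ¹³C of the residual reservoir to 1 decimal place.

-13.3‰

Rayleigh residual: δ_res = (δ₀ + 1000)·f^(α−1) − 1000
α = ε/1000 + 1 = 0.97880, so α − 1 = -0.02120
f^(α−1) = 0.293^(-0.02120) = 1.026366
δ_res = (-38.6 + 1000) × 1.026366 − 1000 = 986.749 − 1000 = -13.25‰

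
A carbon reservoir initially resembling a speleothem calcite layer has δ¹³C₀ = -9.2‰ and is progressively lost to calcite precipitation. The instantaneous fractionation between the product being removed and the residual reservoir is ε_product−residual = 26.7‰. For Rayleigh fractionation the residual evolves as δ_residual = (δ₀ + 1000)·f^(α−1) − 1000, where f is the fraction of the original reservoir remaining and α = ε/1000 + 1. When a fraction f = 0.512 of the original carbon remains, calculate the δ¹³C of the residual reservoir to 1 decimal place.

Rayleigh residual: δ_res = (δ₀ + 1000)·f^(α−1) − 1000
α = ε/1000 + 1 = 1.02670, so α − 1 = 0.02670
f^(α−1) = 0.512^(0.02670) = 0.982285
δ_res = (-9.2 + 1000) × 0.982285 − 1000 = 973.248 − 1000 = -26.75‰

-26.8‰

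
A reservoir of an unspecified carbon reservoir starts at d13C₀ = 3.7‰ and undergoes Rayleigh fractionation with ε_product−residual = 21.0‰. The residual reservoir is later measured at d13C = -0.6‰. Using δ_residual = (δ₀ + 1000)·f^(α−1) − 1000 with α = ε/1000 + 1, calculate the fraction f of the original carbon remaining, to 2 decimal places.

α − 1 = ε/1000 = 0.0210
(δ_res + 1000)/(δ₀ + 1000) = (-0.6 + 1000)/(3.7 + 1000) = 999.4/1003.7 = 0.995716
f = 0.995716^(1/0.0210) = exp(ln(0.995716)/0.0210) = exp(-0.00429/0.0210)
f = exp(-0.2044) = 0.8151

0.82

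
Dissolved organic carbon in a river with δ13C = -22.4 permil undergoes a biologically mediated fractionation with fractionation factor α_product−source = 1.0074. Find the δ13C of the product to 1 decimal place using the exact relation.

δ_product = (δ_source + 1000)·α − 1000
δ_product = (-22.4 + 1000) × 1.0074 − 1000
δ_product = 984.834 − 1000 = -15.17 permil

-15.2 permil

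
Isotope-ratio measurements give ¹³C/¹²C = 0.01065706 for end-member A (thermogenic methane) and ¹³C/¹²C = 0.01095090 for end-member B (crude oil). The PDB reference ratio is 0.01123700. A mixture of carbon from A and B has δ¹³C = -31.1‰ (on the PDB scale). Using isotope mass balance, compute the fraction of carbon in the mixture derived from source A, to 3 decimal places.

δ_A = (0.01065706/0.01123700 − 1)×1000 = (0.948390 − 1)×1000 = -51.610‰
δ_B = (0.01095090/0.01123700 − 1)×1000 = (0.974539 − 1)×1000 = -25.461‰
f_A = (δ_mix − δ_B)/(δ_A − δ_B) = (-31.1 − (-25.461))/(-51.610 − (-25.461))
f_A = -5.639 / -26.149 = 0.2157

0.216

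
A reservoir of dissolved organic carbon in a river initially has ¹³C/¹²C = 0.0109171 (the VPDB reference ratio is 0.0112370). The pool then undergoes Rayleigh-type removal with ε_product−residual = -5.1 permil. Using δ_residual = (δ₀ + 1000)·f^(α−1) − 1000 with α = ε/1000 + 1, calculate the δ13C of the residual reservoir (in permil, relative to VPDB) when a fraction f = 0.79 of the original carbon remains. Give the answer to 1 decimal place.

δ₀ = (0.0109171/0.0112370 − 1)×1000 = (0.971532 − 1)×1000 = -28.468 permil
α − 1 = ε/1000 = -0.0051
f^(α−1) = 0.79^(-0.0051) = 1.001203
δ_res = (-28.468 + 1000) × 1.001203 − 1000 = 972.700 − 1000 = -27.30 permil

-27.3 permil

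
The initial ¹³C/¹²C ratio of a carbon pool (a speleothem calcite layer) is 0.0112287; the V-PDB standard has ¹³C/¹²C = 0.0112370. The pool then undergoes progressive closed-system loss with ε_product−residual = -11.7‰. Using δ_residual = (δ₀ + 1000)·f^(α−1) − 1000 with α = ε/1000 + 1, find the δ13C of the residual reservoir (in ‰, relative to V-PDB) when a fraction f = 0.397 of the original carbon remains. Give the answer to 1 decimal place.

10.1‰

δ₀ = (0.0112287/0.0112370 − 1)×1000 = (0.999261 − 1)×1000 = -0.739‰
α − 1 = ε/1000 = -0.0117
f^(α−1) = 0.397^(-0.0117) = 1.010867
δ_res = (-0.739 + 1000) × 1.010867 − 1000 = 1010.121 − 1000 = 10.12‰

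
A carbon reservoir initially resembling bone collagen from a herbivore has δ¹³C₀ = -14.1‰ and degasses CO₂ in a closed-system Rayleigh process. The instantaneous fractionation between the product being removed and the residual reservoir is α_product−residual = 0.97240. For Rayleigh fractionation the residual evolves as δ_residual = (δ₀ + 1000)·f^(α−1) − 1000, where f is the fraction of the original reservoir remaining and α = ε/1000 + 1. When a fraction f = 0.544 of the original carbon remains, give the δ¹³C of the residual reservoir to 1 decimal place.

2.6‰

Rayleigh residual: δ_res = (δ₀ + 1000)·f^(α−1) − 1000
α − 1 = -0.02760
f^(α−1) = 0.544^(-0.02760) = 1.016945
δ_res = (-14.1 + 1000) × 1.016945 − 1000 = 1002.606 − 1000 = 2.61‰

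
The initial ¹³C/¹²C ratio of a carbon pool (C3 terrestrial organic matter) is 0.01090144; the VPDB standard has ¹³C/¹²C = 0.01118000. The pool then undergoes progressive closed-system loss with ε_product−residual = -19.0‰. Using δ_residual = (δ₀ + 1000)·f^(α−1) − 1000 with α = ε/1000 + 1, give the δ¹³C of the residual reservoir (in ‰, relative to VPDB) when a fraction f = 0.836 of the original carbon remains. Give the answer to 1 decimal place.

δ₀ = (0.01090144/0.01118000 − 1)×1000 = (0.975084 − 1)×1000 = -24.916‰
α − 1 = ε/1000 = -0.0190
f^(α−1) = 0.836^(-0.0190) = 1.003409
δ_res = (-24.916 + 1000) × 1.003409 − 1000 = 978.408 − 1000 = -21.59‰

-21.6‰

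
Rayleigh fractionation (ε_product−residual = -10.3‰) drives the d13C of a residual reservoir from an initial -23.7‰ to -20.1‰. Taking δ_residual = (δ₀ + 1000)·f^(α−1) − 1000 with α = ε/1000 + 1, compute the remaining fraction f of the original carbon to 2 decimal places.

0.70

α − 1 = ε/1000 = -0.0103
(δ_res + 1000)/(δ₀ + 1000) = (-20.1 + 1000)/(-23.7 + 1000) = 979.9/976.3 = 1.003687
f = 1.003687^(1/-0.0103) = exp(ln(1.003687)/-0.0103) = exp(0.00368/-0.0103)
f = exp(-0.3573) = 0.6995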